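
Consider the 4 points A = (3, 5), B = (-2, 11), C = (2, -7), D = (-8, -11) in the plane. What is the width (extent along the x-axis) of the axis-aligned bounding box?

max x = 3, min x = -8, so width = 11.

11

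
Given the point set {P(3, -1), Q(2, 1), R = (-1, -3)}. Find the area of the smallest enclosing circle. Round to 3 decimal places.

19.635

Side lengths²: PQ² = 5, PR² = 20, QR² = 25.
Since QR² = 25 ≥ 20 + 5 = 25, the angle opposite QR is not acute, so the smallest enclosing circle has QR as diameter.
Centre = midpoint of QR = (0.5, -1), r² = 25/4 = 6.25.
Area = π·r² = π·6.25 ≈ 19.635.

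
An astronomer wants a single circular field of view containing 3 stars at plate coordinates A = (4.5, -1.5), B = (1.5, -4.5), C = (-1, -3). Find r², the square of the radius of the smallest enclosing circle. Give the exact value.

8.125

Side lengths²: AB² = 18, AC² = 32.5, BC² = 8.5.
Since AC² = 32.5 ≥ 18 + 8.5 = 26.5, the angle opposite AC is not acute, so the smallest enclosing circle has AC as diameter.
Centre = midpoint of AC = (1.75, -2.25), r² = 32.5/4 = 8.125.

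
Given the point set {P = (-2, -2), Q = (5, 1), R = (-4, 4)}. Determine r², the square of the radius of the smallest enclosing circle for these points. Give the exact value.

Side lengths²: PQ² = 58, PR² = 40, QR² = 90.
Since QR² = 90 < 58 + 40 = 98, the triangle is acute, so the smallest enclosing circle is the circumcircle.
Circumcentre = (0.375, 2.125), r² = 22.65625.

22.65625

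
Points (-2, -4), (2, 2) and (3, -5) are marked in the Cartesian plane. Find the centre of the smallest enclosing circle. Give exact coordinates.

Call the three points A, B, C in the order given.
Side lengths²: AB² = 52, AC² = 26, BC² = 50.
Since AB² = 52 < 50 + 26 = 76, the triangle is acute, so the smallest enclosing circle is the circumcircle.
Circumcentre = (18/17, -29/17), r² = 4225/289.
Centre = (18/17, -29/17).

(18/17, -29/17)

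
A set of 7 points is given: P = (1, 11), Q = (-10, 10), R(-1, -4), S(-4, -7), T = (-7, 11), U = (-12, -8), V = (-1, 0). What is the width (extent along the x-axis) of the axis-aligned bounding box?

max x = 1, min x = -12, so width = 13.

13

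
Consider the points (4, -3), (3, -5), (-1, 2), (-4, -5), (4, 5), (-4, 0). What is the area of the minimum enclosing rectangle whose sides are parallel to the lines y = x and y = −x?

108

In coordinates u = x + y, v = x − y the rectangle is axis-aligned; the map (x,y)→(u,v) scales areas by 2.
u-values: 1, -2, 1, -9, 9, -4; range = 9 − (-9) = 18.
v-values: 7, 8, -3, 1, -1, -4; range = 8 − (-4) = 12.
Area = (18 × 12) / 2 = 108.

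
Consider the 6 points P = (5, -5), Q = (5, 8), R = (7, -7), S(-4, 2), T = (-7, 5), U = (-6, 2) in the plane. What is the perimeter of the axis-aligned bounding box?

Width = max x − min x = 7 − (-7) = 14.
Height = max y − min y = 8 − (-7) = 15.
Perimeter = 2(14 + 15) = 58.

58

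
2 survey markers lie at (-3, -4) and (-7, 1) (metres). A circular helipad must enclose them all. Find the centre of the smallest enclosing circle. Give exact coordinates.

(-5, -1.5)

The smallest circle enclosing two points has them as diameter endpoints.
Centre = midpoint = (-5, -1.5); r² = |(-3, -4)−(-7, 1)|²/4 = 41/4 = 10.25.
Centre = (-5, -1.5).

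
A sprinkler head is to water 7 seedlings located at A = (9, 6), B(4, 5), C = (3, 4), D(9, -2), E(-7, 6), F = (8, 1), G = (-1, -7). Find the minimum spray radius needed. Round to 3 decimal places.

The minimum enclosing circle is determined by three boundary points: A, E, G.
Their circumcentre is (1, 47/26) with r² = 55145/676.
The farthest remaining point D is at distance² 53065/676 ≤ 55145/676.
r = √(55145/676) ≈ 9.032.

9.032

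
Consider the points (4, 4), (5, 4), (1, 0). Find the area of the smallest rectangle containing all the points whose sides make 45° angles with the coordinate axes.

4

In coordinates u = x + y, v = x − y the rectangle is axis-aligned; the map (x,y)→(u,v) scales areas by 2.
u-values: 8, 9, 1; range = 9 − 1 = 8.
v-values: 0, 1, 1; range = 1 − 0 = 1.
Area = (8 × 1) / 2 = 4.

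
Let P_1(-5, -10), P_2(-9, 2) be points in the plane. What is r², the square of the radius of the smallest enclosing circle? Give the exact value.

The smallest circle enclosing two points has them as diameter endpoints.
Centre = midpoint = (-7, -4); r² = |P_1P_2|²/4 = 160/4 = 40.

40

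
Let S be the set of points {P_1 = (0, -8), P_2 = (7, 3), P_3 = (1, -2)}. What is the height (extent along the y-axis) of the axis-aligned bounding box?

11

max y = 3, min y = -8, so height = 11.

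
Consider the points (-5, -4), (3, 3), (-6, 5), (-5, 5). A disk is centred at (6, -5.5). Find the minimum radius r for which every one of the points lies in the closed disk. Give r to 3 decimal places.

The required radius is the distance from (6, -5.5) to the farthest point.
Squared distances: 123.25, 81.25, 254.25, 231.25.
Maximum is 254.25, attained at (-6, 5).
r = √(254.25) ≈ 15.945.

15.945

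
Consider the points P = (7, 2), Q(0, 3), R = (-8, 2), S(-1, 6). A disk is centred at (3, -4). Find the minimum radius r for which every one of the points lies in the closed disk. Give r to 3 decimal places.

The required radius is the distance from (3, -4) to the farthest point.
Squared distances: 52, 58, 157, 116.
Maximum is 157, attained at R.
r = √157 ≈ 12.530.

12.530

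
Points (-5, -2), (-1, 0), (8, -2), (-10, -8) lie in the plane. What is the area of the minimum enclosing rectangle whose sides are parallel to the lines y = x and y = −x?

156

In coordinates u = x + y, v = x − y the rectangle is axis-aligned; the map (x,y)→(u,v) scales areas by 2.
u-values: -7, -1, 6, -18; range = 6 − (-18) = 24.
v-values: -3, -1, 10, -2; range = 10 − (-3) = 13.
Area = (24 × 13) / 2 = 156.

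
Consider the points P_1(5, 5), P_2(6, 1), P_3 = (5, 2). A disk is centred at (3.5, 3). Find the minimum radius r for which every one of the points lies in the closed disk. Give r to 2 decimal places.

3.20

The required radius is the distance from (3.5, 3) to the farthest point.
Squared distances: 6.25, 10.25, 3.25.
Maximum is 10.25, attained at P_2.
r = √(10.25) ≈ 3.20.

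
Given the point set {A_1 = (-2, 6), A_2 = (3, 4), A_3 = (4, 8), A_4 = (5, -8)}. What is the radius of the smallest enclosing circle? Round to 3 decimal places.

8.097

The minimum enclosing circle is determined by three boundary points: A_1, A_3, A_4.
Their circumcentre is (47/14, -1/14) with r² = 6425/98.
The farthest remaining point A_2 is at distance² 1637/98 ≤ 6425/98.
r = √(6425/98) ≈ 8.097.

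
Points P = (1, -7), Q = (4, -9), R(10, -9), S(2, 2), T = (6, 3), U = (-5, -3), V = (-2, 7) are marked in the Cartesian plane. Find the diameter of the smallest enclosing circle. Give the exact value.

The farthest pair is R–V with squared distance 400. The circle on this segment as diameter has centre (4, -1) and r² = 400/4 = 100.
Check P: distance² to centre = 45 ≤ 100, so it lies inside.
All remaining points lie in this disk, and no smaller disk contains both endpoints, so this is the minimum enclosing circle.
Diameter = 2r = 2√100 = 20.

20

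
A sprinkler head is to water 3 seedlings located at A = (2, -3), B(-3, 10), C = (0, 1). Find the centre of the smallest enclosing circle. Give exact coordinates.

Side lengths²: AB² = 194, AC² = 20, BC² = 90.
Since AB² = 194 ≥ 90 + 20 = 110, the angle opposite AB is not acute, so the smallest enclosing circle has AB as diameter.
Centre = midpoint of AB = (-0.5, 3.5), r² = 194/4 = 48.5.
Centre = (-0.5, 3.5).

(-0.5, 3.5)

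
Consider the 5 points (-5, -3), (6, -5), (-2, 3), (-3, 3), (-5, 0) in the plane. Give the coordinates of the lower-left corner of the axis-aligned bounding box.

(-5, -5)

x-range [-5, 6], y-range [-5, 3].
The lower-left corner is (-5, -5).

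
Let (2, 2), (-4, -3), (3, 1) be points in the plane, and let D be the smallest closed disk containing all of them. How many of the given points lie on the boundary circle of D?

Call the three points A, B, C in the order given.
Side lengths²: AB² = 61, AC² = 2, BC² = 65.
Since BC² = 65 ≥ 61 + 2 = 63, the angle opposite BC is not acute, so the smallest enclosing circle has BC as diameter.
Centre = midpoint of BC = (-0.5, -1), r² = 65/4 = 16.25.
The points at distance exactly r from the centre are (-4, -3), (3, 1) — 2 points.

2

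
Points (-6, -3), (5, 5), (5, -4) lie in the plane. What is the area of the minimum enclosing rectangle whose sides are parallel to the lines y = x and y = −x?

In coordinates u = x + y, v = x − y the rectangle is axis-aligned; the map (x,y)→(u,v) scales areas by 2.
u-values: -9, 10, 1; range = 10 − (-9) = 19.
v-values: -3, 0, 9; range = 9 − (-3) = 12.
Area = (19 × 12) / 2 = 114.

114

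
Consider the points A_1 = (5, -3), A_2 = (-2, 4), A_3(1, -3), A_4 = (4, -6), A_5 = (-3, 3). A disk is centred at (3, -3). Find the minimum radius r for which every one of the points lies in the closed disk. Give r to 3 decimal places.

8.602

The required radius is the distance from (3, -3) to the farthest point.
Squared distances: 4, 74, 4, 10, 72.
Maximum is 74, attained at A_2.
r = √74 ≈ 8.602.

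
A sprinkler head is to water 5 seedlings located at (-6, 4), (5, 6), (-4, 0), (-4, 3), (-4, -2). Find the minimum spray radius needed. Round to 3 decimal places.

6.082

The minimum enclosing circle of a finite set is fixed by two of the points (as a diameter) or three (as a circumcircle).
The minimum enclosing circle is determined by three boundary points: (-6, 4), (5, 6), (-4, -2).
Their circumcentre is (-1/14, 37/14) with r² = 3625/98.
The farthest remaining point (-4, 0) is at distance² 2197/98 ≤ 3625/98.
r = √(3625/98) ≈ 6.082.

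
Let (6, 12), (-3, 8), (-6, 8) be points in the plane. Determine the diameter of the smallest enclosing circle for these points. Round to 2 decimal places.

Call the three points A, B, C in the order given.
Side lengths²: AB² = 97, AC² = 160, BC² = 9.
Since AC² = 160 ≥ 97 + 9 = 106, the angle opposite AC is not acute, so the smallest enclosing circle has AC as diameter.
Centre = midpoint of AC = (0, 10), r² = 160/4 = 40.
Diameter = 2r = 2√40 ≈ 12.65.

12.65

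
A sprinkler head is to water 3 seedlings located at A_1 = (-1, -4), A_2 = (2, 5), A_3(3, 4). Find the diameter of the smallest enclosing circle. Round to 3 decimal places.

9.487

Side lengths²: A_1A_2² = 90, A_1A_3² = 80, A_2A_3² = 2.
Since A_1A_2² = 90 ≥ 80 + 2 = 82, the angle opposite A_1A_2 is not acute, so the smallest enclosing circle has A_1A_2 as diameter.
Centre = midpoint of A_1A_2 = (0.5, 0.5), r² = 90/4 = 22.5.
Diameter = 2r = 2√(22.5) ≈ 9.487.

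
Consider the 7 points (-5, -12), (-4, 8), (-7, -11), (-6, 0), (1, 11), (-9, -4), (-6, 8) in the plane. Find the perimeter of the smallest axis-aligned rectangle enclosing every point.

66

Width = max x − min x = 1 − (-9) = 10.
Height = max y − min y = 11 − (-12) = 23.
Perimeter = 2(10 + 23) = 66.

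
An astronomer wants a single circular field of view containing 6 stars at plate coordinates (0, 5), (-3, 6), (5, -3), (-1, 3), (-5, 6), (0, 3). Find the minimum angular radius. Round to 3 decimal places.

6.727

The farthest pair is (5, -3)–(-5, 6) with squared distance 181. The circle on this segment as diameter has centre (0, 1.5) and r² = 181/4 = 45.25.
Check (0, 5): distance² to centre = 12.25 ≤ 45.25, so it lies inside.
All remaining points lie in this disk, and no smaller disk contains both endpoints, so this is the minimum enclosing circle.
r = √(45.25) ≈ 6.727.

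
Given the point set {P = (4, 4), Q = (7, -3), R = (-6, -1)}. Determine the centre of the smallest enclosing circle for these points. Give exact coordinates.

Side lengths²: PQ² = 58, PR² = 125, QR² = 173.
Since QR² = 173 < 125 + 58 = 183, the triangle is acute, so the smallest enclosing circle is the circumcircle.
Circumcentre = (19/34, -55/34), r² = 25085/578.
Centre = (19/34, -55/34).

(19/34, -55/34)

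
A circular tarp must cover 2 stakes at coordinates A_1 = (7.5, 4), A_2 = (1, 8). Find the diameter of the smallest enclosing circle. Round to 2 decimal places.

7.63

The smallest circle enclosing two points has them as diameter endpoints.
Centre = midpoint = (4.25, 6); r² = |A_1A_2|²/4 = 58.25/4 = 14.5625.
Diameter = 2r = 2√(14.5625) ≈ 7.63.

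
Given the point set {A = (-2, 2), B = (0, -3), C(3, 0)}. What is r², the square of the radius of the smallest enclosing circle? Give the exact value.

841/98

Side lengths²: AB² = 29, AC² = 29, BC² = 18.
Since AC² = 29 < 29 + 18 = 47, the triangle is acute, so the smallest enclosing circle is the circumcircle.
Circumcentre = (1/14, -1/14), r² = 841/98.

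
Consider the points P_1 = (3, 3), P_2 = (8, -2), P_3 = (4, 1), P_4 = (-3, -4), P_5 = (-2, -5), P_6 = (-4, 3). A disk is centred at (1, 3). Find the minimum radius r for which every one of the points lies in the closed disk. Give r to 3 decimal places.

The required radius is the distance from (1, 3) to the farthest point.
Squared distances: 4, 74, 13, 65, 73, 25.
Maximum is 74, attained at P_2.
r = √74 ≈ 8.602.

8.602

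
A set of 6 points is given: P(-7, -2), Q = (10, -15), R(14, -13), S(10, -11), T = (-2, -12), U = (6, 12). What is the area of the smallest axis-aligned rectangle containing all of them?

x ranges over [-7, 14], width 21.
y ranges over [-15, 12], height 27.
Area = 21 × 27 = 567.

567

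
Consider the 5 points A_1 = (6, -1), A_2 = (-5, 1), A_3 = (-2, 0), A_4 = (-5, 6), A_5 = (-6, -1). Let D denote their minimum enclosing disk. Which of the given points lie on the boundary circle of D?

A_1, A_4, A_5

The minimum enclosing circle is determined by three boundary points: A_1, A_4, A_5.
Their circumcentre is (0, 12/7) with r² = 2125/49.
The farthest remaining point A_2 is at distance² 1250/49 ≤ 2125/49.
The points at distance exactly r from the centre are A_1, A_4, A_5 — 3 points.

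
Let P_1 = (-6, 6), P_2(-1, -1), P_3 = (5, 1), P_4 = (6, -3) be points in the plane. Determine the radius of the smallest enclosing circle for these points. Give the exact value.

A smallest enclosing disk is always determined by at most three of the input points on its boundary.
The farthest pair is P_1–P_4 with squared distance 225. The circle on this segment as diameter has centre (0, 1.5) and r² = 225/4 = 56.25.
Check P_2: distance² to centre = 7.25 ≤ 56.25, so it lies inside.
All remaining points lie in this disk, and no smaller disk contains both endpoints, so this is the minimum enclosing circle.
r = √(56.25) = 7.5.

7.5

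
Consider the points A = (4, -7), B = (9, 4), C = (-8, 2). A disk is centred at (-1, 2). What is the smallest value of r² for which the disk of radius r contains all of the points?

106

The required radius is the distance from (-1, 2) to the farthest point.
Squared distances: 106, 104, 49.
Maximum is 106, attained at A.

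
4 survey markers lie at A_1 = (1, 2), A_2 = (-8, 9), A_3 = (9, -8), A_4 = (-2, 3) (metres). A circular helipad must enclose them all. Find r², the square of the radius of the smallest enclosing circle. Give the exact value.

A smallest enclosing disk is always determined by at most three of the input points on its boundary.
The farthest pair is A_2–A_3 with squared distance 578. The circle on this segment as diameter has centre (0.5, 0.5) and r² = 578/4 = 144.5.
Check A_1: distance² to centre = 2.5 ≤ 144.5, so it lies inside.
All remaining points lie in this disk, and no smaller disk contains both endpoints, so this is the minimum enclosing circle.

144.5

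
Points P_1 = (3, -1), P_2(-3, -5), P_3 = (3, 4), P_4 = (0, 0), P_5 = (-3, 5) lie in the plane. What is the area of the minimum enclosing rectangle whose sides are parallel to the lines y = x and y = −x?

In coordinates u = x + y, v = x − y the rectangle is axis-aligned; the map (x,y)→(u,v) scales areas by 2.
u-values: 2, -8, 7, 0, 2; range = 7 − (-8) = 15.
v-values: 4, 2, -1, 0, -8; range = 4 − (-8) = 12.
Area = (15 × 12) / 2 = 90.

90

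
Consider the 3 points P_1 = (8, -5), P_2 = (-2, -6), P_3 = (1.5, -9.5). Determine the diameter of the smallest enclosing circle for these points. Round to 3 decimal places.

Side lengths²: P_1P_2² = 101, P_1P_3² = 62.5, P_2P_3² = 24.5.
Since P_1P_2² = 101 ≥ 62.5 + 24.5 = 87, the angle opposite P_1P_2 is not acute, so the smallest enclosing circle has P_1P_2 as diameter.
Centre = midpoint of P_1P_2 = (3, -5.5), r² = 101/4 = 25.25.
Diameter = 2r = 2√(25.25) ≈ 10.050.

10.050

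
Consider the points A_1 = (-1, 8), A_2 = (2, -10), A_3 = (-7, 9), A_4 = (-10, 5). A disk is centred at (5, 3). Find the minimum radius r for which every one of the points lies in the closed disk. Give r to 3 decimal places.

15.133

The required radius is the distance from (5, 3) to the farthest point.
Squared distances: 61, 178, 180, 229.
Maximum is 229, attained at A_4.
r = √229 ≈ 15.133.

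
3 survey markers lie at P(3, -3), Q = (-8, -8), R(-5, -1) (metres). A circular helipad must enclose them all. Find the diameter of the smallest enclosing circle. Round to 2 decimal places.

12.08

Side lengths²: PQ² = 146, PR² = 68, QR² = 58.
Since PQ² = 146 ≥ 68 + 58 = 126, the angle opposite PQ is not acute, so the smallest enclosing circle has PQ as diameter.
Centre = midpoint of PQ = (-2.5, -5.5), r² = 146/4 = 36.5.
Diameter = 2r = 2√(36.5) ≈ 12.08.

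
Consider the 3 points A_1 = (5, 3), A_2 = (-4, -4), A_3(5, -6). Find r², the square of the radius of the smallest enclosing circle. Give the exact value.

Side lengths²: A_1A_2² = 130, A_1A_3² = 81, A_2A_3² = 85.
Since A_1A_2² = 130 < 85 + 81 = 166, the triangle is acute, so the smallest enclosing circle is the circumcircle.
Circumcentre = (23/18, -1.5), r² = 5525/162.

5525/162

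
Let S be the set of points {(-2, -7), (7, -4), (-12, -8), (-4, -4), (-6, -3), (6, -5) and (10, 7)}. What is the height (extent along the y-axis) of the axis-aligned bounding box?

15

max y = 7, min y = -8, so height = 15.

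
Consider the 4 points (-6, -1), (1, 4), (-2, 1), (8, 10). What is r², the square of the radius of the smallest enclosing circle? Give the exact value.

The minimum enclosing circle of a finite set is fixed by two of the points (as a diameter) or three (as a circumcircle).
The farthest pair is (-6, -1)–(8, 10) with squared distance 317. The circle on this segment as diameter has centre (1, 4.5) and r² = 317/4 = 79.25.
Check (1, 4): distance² to centre = 0.25 ≤ 79.25, so it lies inside.
All remaining points lie in this disk, and no smaller disk contains both endpoints, so this is the minimum enclosing circle.

79.25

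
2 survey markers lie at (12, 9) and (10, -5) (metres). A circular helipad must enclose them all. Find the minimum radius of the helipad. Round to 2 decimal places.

The smallest circle enclosing two points has them as diameter endpoints.
Centre = midpoint = (11, 2); r² = |(12, 9)−(10, -5)|²/4 = 200/4 = 50.
r = √50 ≈ 7.07.

7.07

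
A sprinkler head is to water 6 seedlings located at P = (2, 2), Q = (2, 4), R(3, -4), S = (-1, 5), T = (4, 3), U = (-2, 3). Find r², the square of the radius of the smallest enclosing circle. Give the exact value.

24.25

A smallest enclosing disk is always determined by at most three of the input points on its boundary.
The farthest pair is R–S with squared distance 97. The circle on this segment as diameter has centre (1, 0.5) and r² = 97/4 = 24.25.
Check P: distance² to centre = 3.25 ≤ 24.25, so it lies inside.
All remaining points lie in this disk, and no smaller disk contains both endpoints, so this is the minimum enclosing circle.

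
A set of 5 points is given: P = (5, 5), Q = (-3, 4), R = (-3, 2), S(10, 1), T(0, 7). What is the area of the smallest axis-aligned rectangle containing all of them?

78

x ranges over [-3, 10], width 13.
y ranges over [1, 7], height 6.
Area = 13 × 6 = 78.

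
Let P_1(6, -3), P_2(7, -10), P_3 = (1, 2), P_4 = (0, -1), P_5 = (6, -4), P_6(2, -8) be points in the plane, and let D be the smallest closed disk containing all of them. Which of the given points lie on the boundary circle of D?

The farthest pair is P_2–P_3 with squared distance 180. The circle on this segment as diameter has centre (4, -4) and r² = 180/4 = 45.
Check P_1: distance² to centre = 5 ≤ 45, so it lies inside.
All remaining points lie in this disk, and no smaller disk contains both endpoints, so this is the minimum enclosing circle.
The points at distance exactly r from the centre are P_2, P_3 — 2 points.

P_2, P_3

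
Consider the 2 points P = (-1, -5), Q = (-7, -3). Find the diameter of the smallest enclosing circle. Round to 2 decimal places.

6.32

The smallest circle enclosing two points has them as diameter endpoints.
Centre = midpoint = (-4, -4); r² = |PQ|²/4 = 40/4 = 10.
Diameter = 2r = 2√10 ≈ 6.32.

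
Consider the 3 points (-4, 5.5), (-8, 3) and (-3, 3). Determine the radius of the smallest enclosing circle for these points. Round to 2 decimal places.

2.54

Call the three points A, B, C in the order given.
Side lengths²: AB² = 22.25, AC² = 7.25, BC² = 25.
Since BC² = 25 < 22.25 + 7.25 = 29.5, the triangle is acute, so the smallest enclosing circle is the circumcircle.
Circumcentre = (-5.5, 3.45), r² = 6.4525.
r = √(6.4525) ≈ 2.54.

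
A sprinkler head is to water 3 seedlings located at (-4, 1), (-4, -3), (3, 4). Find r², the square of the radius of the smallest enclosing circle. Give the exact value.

24.5

Call the three points A, B, C in the order given.
Side lengths²: AB² = 16, AC² = 58, BC² = 98.
Since BC² = 98 ≥ 58 + 16 = 74, the angle opposite BC is not acute, so the smallest enclosing circle has BC as diameter.
Centre = midpoint of BC = (-0.5, 0.5), r² = 98/4 = 24.5.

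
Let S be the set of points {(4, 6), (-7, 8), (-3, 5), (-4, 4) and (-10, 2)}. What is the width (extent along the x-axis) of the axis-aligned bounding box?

max x = 4, min x = -10, so width = 14.

14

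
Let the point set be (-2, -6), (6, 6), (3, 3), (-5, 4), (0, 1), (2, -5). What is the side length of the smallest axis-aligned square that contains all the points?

The bounding box has width 11 and height 12.
An axis-aligned square enclosing the set must have side ≥ max(width, height).
So the minimum side is max(11, 12) = 12.

12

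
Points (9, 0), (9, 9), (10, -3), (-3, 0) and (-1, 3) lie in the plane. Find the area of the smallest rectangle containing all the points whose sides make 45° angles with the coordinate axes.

178.5

In coordinates u = x + y, v = x − y the rectangle is axis-aligned; the map (x,y)→(u,v) scales areas by 2.
u-values: 9, 18, 7, -3, 2; range = 18 − (-3) = 21.
v-values: 9, 0, 13, -3, -4; range = 13 − (-4) = 17.
Area = (21 × 17) / 2 = 178.5.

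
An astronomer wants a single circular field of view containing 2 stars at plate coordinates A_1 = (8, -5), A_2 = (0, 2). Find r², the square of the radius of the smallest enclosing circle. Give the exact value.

The smallest circle enclosing two points has them as diameter endpoints.
Centre = midpoint = (4, -1.5); r² = |A_1A_2|²/4 = 113/4 = 28.25.

28.25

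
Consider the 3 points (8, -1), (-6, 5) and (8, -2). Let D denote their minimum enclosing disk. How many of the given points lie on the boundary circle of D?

2

Call the three points A, B, C in the order given.
Side lengths²: AB² = 232, AC² = 1, BC² = 245.
Since BC² = 245 ≥ 232 + 1 = 233, the angle opposite BC is not acute, so the smallest enclosing circle has BC as diameter.
Centre = midpoint of BC = (1, 1.5), r² = 245/4 = 61.25.
The points at distance exactly r from the centre are (-6, 5), (8, -2) — 2 points.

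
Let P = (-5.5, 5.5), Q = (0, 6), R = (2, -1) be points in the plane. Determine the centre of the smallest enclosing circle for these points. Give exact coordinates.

(-1.75, 2.25)

Side lengths²: PQ² = 30.5, PR² = 98.5, QR² = 53.
Since PR² = 98.5 ≥ 53 + 30.5 = 83.5, the angle opposite PR is not acute, so the smallest enclosing circle has PR as diameter.
Centre = midpoint of PR = (-1.75, 2.25), r² = 98.5/4 = 24.625.
Centre = (-1.75, 2.25).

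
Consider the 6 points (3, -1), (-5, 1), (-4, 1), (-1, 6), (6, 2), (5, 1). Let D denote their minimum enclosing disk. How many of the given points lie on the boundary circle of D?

2

A smallest enclosing disk is always determined by at most three of the input points on its boundary.
The farthest pair is (-5, 1)–(6, 2) with squared distance 122. The circle on this segment as diameter has centre (0.5, 1.5) and r² = 122/4 = 30.5.
Check (3, -1): distance² to centre = 12.5 ≤ 30.5, so it lies inside.
All remaining points lie in this disk, and no smaller disk contains both endpoints, so this is the minimum enclosing circle.
The points at distance exactly r from the centre are (-5, 1), (6, 2) — 2 points.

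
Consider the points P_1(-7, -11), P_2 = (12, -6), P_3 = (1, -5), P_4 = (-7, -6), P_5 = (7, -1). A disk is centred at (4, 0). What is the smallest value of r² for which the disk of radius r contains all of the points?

242

The required radius is the distance from (4, 0) to the farthest point.
Squared distances: 242, 100, 34, 157, 10.
Maximum is 242, attained at P_1.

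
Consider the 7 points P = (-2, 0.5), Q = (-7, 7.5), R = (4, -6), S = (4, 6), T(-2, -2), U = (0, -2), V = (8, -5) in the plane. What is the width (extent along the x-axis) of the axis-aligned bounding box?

15

max x = 8, min x = -7, so width = 15.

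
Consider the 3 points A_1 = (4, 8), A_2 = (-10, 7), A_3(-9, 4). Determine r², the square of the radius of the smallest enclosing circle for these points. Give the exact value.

49.25

Side lengths²: A_1A_2² = 197, A_1A_3² = 185, A_2A_3² = 10.
Since A_1A_2² = 197 ≥ 185 + 10 = 195, the angle opposite A_1A_2 is not acute, so the smallest enclosing circle has A_1A_2 as diameter.
Centre = midpoint of A_1A_2 = (-3, 7.5), r² = 197/4 = 49.25.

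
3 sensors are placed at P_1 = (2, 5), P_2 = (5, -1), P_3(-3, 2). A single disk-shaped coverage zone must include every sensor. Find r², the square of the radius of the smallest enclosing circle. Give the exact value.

Side lengths²: P_1P_2² = 45, P_1P_3² = 34, P_2P_3² = 73.
Since P_2P_3² = 73 < 45 + 34 = 79, the triangle is acute, so the smallest enclosing circle is the circumcircle.
Circumcentre = (29/26, 21/26), r² = 6205/338.

6205/338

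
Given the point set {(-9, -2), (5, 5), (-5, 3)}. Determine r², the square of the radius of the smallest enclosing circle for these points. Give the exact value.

Call the three points A, B, C in the order given.
Side lengths²: AB² = 245, AC² = 41, BC² = 104.
Since AB² = 245 ≥ 104 + 41 = 145, the angle opposite AB is not acute, so the smallest enclosing circle has AB as diameter.
Centre = midpoint of AB = (-2, 1.5), r² = 245/4 = 61.25.

61.25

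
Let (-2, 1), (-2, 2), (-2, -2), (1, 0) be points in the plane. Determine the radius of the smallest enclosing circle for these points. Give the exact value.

13/6

The minimum enclosing circle of a finite set is fixed by two of the points (as a diameter) or three (as a circumcircle).
The minimum enclosing circle is determined by three boundary points: (-2, 2), (-2, -2), (1, 0).
Their circumcentre is (-7/6, 0) with r² = 169/36.
The farthest remaining point (-2, 1) is at distance² 61/36 ≤ 169/36.
r = √(169/36) = 13/6.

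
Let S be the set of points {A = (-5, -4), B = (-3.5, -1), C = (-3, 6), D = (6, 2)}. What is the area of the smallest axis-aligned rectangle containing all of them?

x ranges over [-5, 6], width 11.
y ranges over [-4, 6], height 10.
Area = 11 × 10 = 110.

110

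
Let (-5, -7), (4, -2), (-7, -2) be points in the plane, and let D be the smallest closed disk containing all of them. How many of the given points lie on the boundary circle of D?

3

Call the three points A, B, C in the order given.
Side lengths²: AB² = 106, AC² = 29, BC² = 121.
Since BC² = 121 < 106 + 29 = 135, the triangle is acute, so the smallest enclosing circle is the circumcircle.
Circumcentre = (-1.5, -2.7), r² = 30.74.
The points at distance exactly r from the centre are (-5, -7), (4, -2), (-7, -2) — 3 points.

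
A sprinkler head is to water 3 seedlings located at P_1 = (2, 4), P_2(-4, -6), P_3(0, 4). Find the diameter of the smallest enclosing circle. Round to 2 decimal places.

11.66

Side lengths²: P_1P_2² = 136, P_1P_3² = 4, P_2P_3² = 116.
Since P_1P_2² = 136 ≥ 116 + 4 = 120, the angle opposite P_1P_2 is not acute, so the smallest enclosing circle has P_1P_2 as diameter.
Centre = midpoint of P_1P_2 = (-1, -1), r² = 136/4 = 34.
Diameter = 2r = 2√34 ≈ 11.66.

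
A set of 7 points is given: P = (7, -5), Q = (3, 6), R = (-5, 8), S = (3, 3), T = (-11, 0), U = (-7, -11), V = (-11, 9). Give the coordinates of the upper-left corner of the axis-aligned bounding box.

x-range [-11, 7], y-range [-11, 9].
The upper-left corner is (-11, 9).

(-11, 9)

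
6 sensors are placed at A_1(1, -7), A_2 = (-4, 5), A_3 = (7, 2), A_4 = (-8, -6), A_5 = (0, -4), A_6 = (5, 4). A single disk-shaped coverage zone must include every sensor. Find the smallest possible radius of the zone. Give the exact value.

The farthest pair is A_3–A_4 with squared distance 289. The circle on this segment as diameter has centre (-0.5, -2) and r² = 289/4 = 72.25.
Check A_1: distance² to centre = 27.25 ≤ 72.25, so it lies inside.
All remaining points lie in this disk, and no smaller disk contains both endpoints, so this is the minimum enclosing circle.
r = √(72.25) = 8.5.

8.5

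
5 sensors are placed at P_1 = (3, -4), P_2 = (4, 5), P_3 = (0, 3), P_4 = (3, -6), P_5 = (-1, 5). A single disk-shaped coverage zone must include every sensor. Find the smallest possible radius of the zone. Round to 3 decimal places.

5.876

The minimum enclosing circle is determined by three boundary points: P_2, P_4, P_5.
Their circumcentre is (1.5, -7/22) with r² = 8357/242.
The farthest remaining point P_1 is at distance² 3825/242 ≤ 8357/242.
r = √(8357/242) ≈ 5.876.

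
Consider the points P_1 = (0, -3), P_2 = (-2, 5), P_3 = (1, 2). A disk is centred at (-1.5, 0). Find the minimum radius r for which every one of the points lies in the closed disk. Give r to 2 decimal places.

5.02

The required radius is the distance from (-1.5, 0) to the farthest point.
Squared distances: 11.25, 25.25, 10.25.
Maximum is 25.25, attained at P_2.
r = √(25.25) ≈ 5.02.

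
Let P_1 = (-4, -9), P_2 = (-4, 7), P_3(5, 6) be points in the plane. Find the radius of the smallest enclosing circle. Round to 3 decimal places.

8.800

Side lengths²: P_1P_2² = 256, P_1P_3² = 306, P_2P_3² = 82.
Since P_1P_3² = 306 < 256 + 82 = 338, the triangle is acute, so the smallest enclosing circle is the circumcircle.
Circumcentre = (-1/3, -1), r² = 697/9.
r = √(697/9) ≈ 8.800.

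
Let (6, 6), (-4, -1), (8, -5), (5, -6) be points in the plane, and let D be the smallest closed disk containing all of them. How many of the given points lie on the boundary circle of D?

The minimum enclosing circle of a finite set is fixed by two of the points (as a diameter) or three (as a circumcircle).
The minimum enclosing circle is determined by three boundary points: (6, 6), (-4, -1), (8, -5).
Their circumcentre is (181/62, -15/62) with r² = 93125/1922.
The farthest remaining point (5, -6) is at distance² 72045/1922 ≤ 93125/1922.
The points at distance exactly r from the centre are (6, 6), (-4, -1), (8, -5) — 3 points.

3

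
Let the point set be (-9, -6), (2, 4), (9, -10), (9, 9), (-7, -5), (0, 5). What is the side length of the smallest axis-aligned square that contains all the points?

The bounding box has width 18 and height 19.
An axis-aligned square enclosing the set must have side ≥ max(width, height).
So the minimum side is max(18, 19) = 19.

19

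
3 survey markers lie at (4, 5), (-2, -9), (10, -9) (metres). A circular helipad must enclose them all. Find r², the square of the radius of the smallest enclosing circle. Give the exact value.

3364/49

Call the three points A, B, C in the order given.
Side lengths²: AB² = 232, AC² = 232, BC² = 144.
Since AC² = 232 < 232 + 144 = 376, the triangle is acute, so the smallest enclosing circle is the circumcircle.
Circumcentre = (4, -23/7), r² = 3364/49.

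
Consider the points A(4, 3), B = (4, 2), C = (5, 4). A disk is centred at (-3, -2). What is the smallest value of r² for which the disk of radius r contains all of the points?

The required radius is the distance from (-3, -2) to the farthest point.
Squared distances: 74, 65, 100.
Maximum is 100, attained at C.

100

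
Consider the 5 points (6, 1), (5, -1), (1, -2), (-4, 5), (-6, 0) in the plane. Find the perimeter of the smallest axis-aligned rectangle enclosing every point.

38

Width = max x − min x = 6 − (-6) = 12.
Height = max y − min y = 5 − (-2) = 7.
Perimeter = 2(12 + 7) = 38.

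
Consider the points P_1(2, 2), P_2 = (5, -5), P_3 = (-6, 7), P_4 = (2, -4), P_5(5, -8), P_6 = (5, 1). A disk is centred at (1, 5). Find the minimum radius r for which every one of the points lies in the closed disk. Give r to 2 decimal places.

13.60

The required radius is the distance from (1, 5) to the farthest point.
Squared distances: 10, 116, 53, 82, 185, 32.
Maximum is 185, attained at P_5.
r = √185 ≈ 13.60.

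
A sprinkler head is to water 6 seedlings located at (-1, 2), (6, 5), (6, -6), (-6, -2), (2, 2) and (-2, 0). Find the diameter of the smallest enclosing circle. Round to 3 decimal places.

The minimum enclosing circle is determined by three boundary points: (6, 5), (6, -6), (-6, -2).
Their circumcentre is (7/6, -0.5) with r² = 965/18.
The farthest remaining point (-1, 2) is at distance² 197/18 ≤ 965/18.
Diameter = 2r = 2√(965/18) ≈ 14.644.

14.644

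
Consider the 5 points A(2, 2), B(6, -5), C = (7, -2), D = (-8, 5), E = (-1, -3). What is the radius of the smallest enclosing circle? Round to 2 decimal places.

8.60

The farthest pair is B–D with squared distance 296. The circle on this segment as diameter has centre (-1, 0) and r² = 296/4 = 74.
Check A: distance² to centre = 13 ≤ 74, so it lies inside.
All remaining points lie in this disk, and no smaller disk contains both endpoints, so this is the minimum enclosing circle.
r = √74 ≈ 8.60.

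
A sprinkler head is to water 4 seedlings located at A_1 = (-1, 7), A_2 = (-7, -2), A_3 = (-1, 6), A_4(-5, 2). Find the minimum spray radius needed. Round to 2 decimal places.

5.41

By Welzl's lemma the MEC is supported by two points (diametrically opposite) or three points (on a circumcircle).
The farthest pair is A_1–A_2 with squared distance 117. The circle on this segment as diameter has centre (-4, 2.5) and r² = 117/4 = 29.25.
Check A_3: distance² to centre = 21.25 ≤ 29.25, so it lies inside.
All remaining points lie in this disk, and no smaller disk contains both endpoints, so this is the minimum enclosing circle.
r = √(29.25) ≈ 5.41.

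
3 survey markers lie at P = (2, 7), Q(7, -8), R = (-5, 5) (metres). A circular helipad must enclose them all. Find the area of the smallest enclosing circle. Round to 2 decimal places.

Side lengths²: PQ² = 250, PR² = 53, QR² = 313.
Since QR² = 313 ≥ 250 + 53 = 303, the angle opposite QR is not acute, so the smallest enclosing circle has QR as diameter.
Centre = midpoint of QR = (1, -1.5), r² = 313/4 = 78.25.
Area = π·r² = π·78.25 ≈ 245.83.

245.83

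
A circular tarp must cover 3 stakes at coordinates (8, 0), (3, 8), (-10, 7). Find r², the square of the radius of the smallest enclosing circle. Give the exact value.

93.25

Call the three points A, B, C in the order given.
Side lengths²: AB² = 89, AC² = 373, BC² = 170.
Since AC² = 373 ≥ 170 + 89 = 259, the angle opposite AC is not acute, so the smallest enclosing circle has AC as diameter.
Centre = midpoint of AC = (-1, 3.5), r² = 373/4 = 93.25.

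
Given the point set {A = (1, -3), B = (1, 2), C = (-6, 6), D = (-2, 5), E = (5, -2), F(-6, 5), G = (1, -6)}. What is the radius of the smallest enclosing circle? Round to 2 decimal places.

7.03

A smallest enclosing disk is always determined by at most three of the input points on its boundary.
The minimum enclosing circle is determined by three boundary points: C, E, G.
Their circumcentre is (-59/38, 21/38) with r² = 35705/722.
The farthest remaining point F is at distance² 28561/722 ≤ 35705/722.
r = √(35705/722) ≈ 7.03.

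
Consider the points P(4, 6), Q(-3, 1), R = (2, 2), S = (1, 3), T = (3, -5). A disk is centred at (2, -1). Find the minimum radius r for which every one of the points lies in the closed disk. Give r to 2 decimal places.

The required radius is the distance from (2, -1) to the farthest point.
Squared distances: 53, 29, 9, 17, 17.
Maximum is 53, attained at P.
r = √53 ≈ 7.28.

7.28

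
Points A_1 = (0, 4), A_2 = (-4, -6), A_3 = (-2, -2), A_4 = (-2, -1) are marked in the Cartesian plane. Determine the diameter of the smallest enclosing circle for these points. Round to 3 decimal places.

10.770

The farthest pair is A_1–A_2 with squared distance 116. The circle on this segment as diameter has centre (-2, -1) and r² = 116/4 = 29.
Check A_3: distance² to centre = 1 ≤ 29, so it lies inside.
All remaining points lie in this disk, and no smaller disk contains both endpoints, so this is the minimum enclosing circle.
Diameter = 2r = 2√29 ≈ 10.770.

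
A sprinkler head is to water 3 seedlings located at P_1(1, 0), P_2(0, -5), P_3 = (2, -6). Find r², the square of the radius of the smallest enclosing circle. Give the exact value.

9.25

Side lengths²: P_1P_2² = 26, P_1P_3² = 37, P_2P_3² = 5.
Since P_1P_3² = 37 ≥ 26 + 5 = 31, the angle opposite P_1P_3 is not acute, so the smallest enclosing circle has P_1P_3 as diameter.
Centre = midpoint of P_1P_3 = (1.5, -3), r² = 37/4 = 9.25.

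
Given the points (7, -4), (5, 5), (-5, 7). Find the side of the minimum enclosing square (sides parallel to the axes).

The bounding box has width 12 and height 11.
An axis-aligned square enclosing the set must have side ≥ max(width, height).
So the minimum side is max(12, 11) = 12.

12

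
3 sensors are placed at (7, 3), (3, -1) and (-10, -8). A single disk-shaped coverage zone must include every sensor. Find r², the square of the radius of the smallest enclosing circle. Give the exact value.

Call the three points A, B, C in the order given.
Side lengths²: AB² = 32, AC² = 410, BC² = 218.
Since AC² = 410 ≥ 218 + 32 = 250, the angle opposite AC is not acute, so the smallest enclosing circle has AC as diameter.
Centre = midpoint of AC = (-1.5, -2.5), r² = 410/4 = 102.5.

102.5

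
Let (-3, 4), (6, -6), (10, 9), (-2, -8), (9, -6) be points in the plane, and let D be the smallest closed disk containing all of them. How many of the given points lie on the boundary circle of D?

A smallest enclosing disk is always determined by at most three of the input points on its boundary.
The farthest pair is (10, 9)–(-2, -8) with squared distance 433. The circle on this segment as diameter has centre (4, 0.5) and r² = 433/4 = 108.25.
Check (-3, 4): distance² to centre = 61.25 ≤ 108.25, so it lies inside.
All remaining points lie in this disk, and no smaller disk contains both endpoints, so this is the minimum enclosing circle.
The points at distance exactly r from the centre are (10, 9), (-2, -8) — 2 points.

2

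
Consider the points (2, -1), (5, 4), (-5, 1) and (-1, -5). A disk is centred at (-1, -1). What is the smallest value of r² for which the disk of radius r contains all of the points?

The required radius is the distance from (-1, -1) to the farthest point.
Squared distances: 9, 61, 20, 16.
Maximum is 61, attained at (5, 4).

61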